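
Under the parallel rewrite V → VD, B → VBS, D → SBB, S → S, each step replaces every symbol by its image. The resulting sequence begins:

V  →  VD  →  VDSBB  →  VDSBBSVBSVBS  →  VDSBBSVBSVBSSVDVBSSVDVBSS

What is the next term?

Replace each of the 25 characters of VDSBBSVBSVBSSVDVBSSVDVBSS in place — VD SBB S VBS VBS S VD VBS S VD VBS S S VD SBB VD VBS S S VD SBB VD VBS S S — and concatenate.

VDSBBSVBSVBSSVDVBSSVDVBSSSVDSBBVDVBSSSVDSBBVDVBSSS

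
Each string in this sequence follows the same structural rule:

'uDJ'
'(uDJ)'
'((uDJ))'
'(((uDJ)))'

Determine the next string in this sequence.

s(k+1) = (·s(k)·), so each term gains ( as a prefix and ) as a suffix.
So the next term is (·(((uDJ)))·).

((((uDJ))))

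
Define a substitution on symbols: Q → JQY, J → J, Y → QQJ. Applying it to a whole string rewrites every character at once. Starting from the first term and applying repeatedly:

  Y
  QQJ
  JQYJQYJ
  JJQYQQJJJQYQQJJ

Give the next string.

Replace each of the 15 characters of JJQYQQJJJQYQQJJ in place — J J JQY QQJ JQY JQY J J J JQY QQJ JQY JQY J J — and concatenate.

JJJQYQQJJQYJQYJJJJQYQQJJQYJQYJJ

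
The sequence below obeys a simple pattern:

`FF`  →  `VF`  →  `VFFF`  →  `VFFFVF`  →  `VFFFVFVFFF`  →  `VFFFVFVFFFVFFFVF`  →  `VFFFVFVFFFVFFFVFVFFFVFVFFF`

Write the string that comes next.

VFFFVFVFFFVFFFVFVFFFVFVFFFVFFFVFVFFFVFFFVF

Each term (from the third on) is the previous term followed by the one before it: term 3 = VF·FF = VFFF.
Continuing: VFFFVFVFFFVFFFVFVFFFVFVFFF · VFFFVFVFFFVFFFVF gives term 8.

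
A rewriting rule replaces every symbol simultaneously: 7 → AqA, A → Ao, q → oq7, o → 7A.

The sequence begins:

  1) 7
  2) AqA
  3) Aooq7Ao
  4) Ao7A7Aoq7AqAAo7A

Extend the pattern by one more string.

Replace each of the 16 characters of Ao7A7Aoq7AqAAo7A in place — Ao 7A AqA Ao AqA Ao 7A oq7 AqA Ao oq7 Ao Ao 7A AqA Ao — and concatenate.

Ao7AAqAAoAqAAo7Aoq7AqAAooq7AoAo7AAqAAo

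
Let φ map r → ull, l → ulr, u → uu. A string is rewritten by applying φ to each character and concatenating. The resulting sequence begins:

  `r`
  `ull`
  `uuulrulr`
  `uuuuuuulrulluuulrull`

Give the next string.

Applying the rule to each of the 20 symbols of uuuuuuulrulluuulrull gives the pieces uu uu uu uu uu uu uu ulr ull uu ulr ulr uu uu uu ulr ull uu ulr ulr, which concatenate to the answer.

uuuuuuuuuuuuuuulrulluuulrulruuuuuuulrulluuulrulr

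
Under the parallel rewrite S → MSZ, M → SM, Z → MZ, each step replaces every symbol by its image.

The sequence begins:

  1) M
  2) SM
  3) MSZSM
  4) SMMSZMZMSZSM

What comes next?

MSZSMSMMSZMZSMMZSMMSZMZMSZSM

Rewriting each symbol of SMMSZMZMSZSM: S→MSZ, M→SM, M→SM, S→MSZ, Z→MZ, M→SM, Z→MZ, M→SM, S→MSZ, Z→MZ, S→MSZ, M→SM, which concatenates to MSZ SM SM MSZ MZ SM MZ SM MSZ MZ MSZ SM.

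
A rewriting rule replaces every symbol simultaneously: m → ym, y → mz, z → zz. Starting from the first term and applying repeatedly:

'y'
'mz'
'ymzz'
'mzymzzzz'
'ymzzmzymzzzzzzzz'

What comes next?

Applying the rule to each of the 16 symbols of ymzzmzymzzzzzzzz gives the pieces mz ym zz zz ym zz mz ym zz zz zz zz zz zz zz zz, which concatenate to the answer.

mzymzzzzymzzmzymzzzzzzzzzzzzzzzz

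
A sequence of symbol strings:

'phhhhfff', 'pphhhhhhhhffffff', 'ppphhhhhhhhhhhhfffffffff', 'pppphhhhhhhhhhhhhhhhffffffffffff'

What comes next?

Term n consists of n p's, followed by 4n h's, followed by 3n f's (n = 1, 2, …).
For the next term, n = 5, so the run lengths are 5, 20, 15.

ppppphhhhhhhhhhhhhhhhhhhhfffffffffffffff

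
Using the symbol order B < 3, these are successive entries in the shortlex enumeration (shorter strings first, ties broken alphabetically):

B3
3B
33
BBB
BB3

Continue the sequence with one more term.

B3B

The successor of BB3 increments the rightmost position that isn't already 3 and resets every position after it to B.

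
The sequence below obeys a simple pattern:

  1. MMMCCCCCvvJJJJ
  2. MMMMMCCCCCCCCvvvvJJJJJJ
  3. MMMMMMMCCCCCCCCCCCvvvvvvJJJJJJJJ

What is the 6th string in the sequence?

MMMMMMMMMMMMMCCCCCCCCCCCCCCCCCCCCvvvvvvvvvvvvJJJJJJJJJJJJJJ

Reading off run lengths: M runs 3, 5, 7; C runs 5, 8, 11; v runs 2, 4, 6; J runs 4, 6, 8 — each is linear in n (n = 1, 2, …).
For term 6, n = 6, so the run lengths are 13, 20, 12, 14.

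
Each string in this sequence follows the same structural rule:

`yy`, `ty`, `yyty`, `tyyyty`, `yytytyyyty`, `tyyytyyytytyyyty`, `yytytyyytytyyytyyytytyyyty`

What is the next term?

This is a Fibonacci-style word recurrence s(k) = s(k−2)·s(k−1): e.g. yy·ty = yyty.
Continuing: tyyytyyytytyyyty · yytytyyytytyyytyyytytyyyty gives term 8.

tyyytyyytytyyytyyytytyyytytyyytyyytytyyyty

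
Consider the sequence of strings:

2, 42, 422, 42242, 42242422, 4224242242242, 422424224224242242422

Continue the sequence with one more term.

Each term (from the third on) is the previous term followed by the one before it: term 3 = 42·2 = 422.
The next term joins 422424224224242242422 and 4224242242242.

4224242242242422424224224242242242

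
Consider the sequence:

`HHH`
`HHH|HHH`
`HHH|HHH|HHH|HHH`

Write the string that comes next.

s(k+1) = s(k)·|·s(k) — each term doubles the last with '|' between the halves.
Doubling HHH|HHH|HHH|HHH with '|' between the halves:

HHH|HHH|HHH|HHH|HHH|HHH|HHH|HHH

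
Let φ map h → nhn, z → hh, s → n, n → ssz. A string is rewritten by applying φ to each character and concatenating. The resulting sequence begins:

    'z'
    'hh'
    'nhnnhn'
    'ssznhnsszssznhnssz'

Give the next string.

nnhhssznhnssznnhhnnhhssznhnssznnhh

Replace each of the 18 characters of ssznhnsszssznhnssz in place — n n hh ssz nhn ssz n n hh n n hh ssz nhn ssz n n hh — and concatenate.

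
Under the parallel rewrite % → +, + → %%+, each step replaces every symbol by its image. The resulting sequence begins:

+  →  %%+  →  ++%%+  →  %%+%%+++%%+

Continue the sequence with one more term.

++%%+++%%+%%+%%+++%%+

Apply φ to %%+%%+++%%+ symbol by symbol: %→+, %→+, +→%%+, %→+, %→+, +→%%+, +→%%+, +→%%+, %→+, %→+, +→%%+; joined: + + %%+ + + %%+ %%+ %%+ + + %%+.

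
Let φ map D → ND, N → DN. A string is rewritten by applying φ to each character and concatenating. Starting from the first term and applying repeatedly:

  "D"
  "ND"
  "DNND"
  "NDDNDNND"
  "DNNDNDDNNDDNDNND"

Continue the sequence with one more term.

NDDNDNNDDNNDNDDNDNNDNDDNNDDNDNND

Replace each of the 16 characters of DNNDNDDNNDDNDNND in place — ND DN DN ND DN ND ND DN DN ND ND DN ND DN DN ND — and concatenate.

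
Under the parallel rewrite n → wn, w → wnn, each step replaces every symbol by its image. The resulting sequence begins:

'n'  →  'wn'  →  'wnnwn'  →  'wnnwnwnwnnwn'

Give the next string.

wnnwnwnwnnwnwnnwnwnnwnwnwnnwn

Rewriting each symbol of wnnwnwnwnnwn: w→wnn, n→wn, n→wn, w→wnn, n→wn, w→wnn, n→wn, w→wnn, n→wn, n→wn, w→wnn, n→wn, which concatenates to wnn wn wn wnn wn wnn wn wnn wn wn wnn wn.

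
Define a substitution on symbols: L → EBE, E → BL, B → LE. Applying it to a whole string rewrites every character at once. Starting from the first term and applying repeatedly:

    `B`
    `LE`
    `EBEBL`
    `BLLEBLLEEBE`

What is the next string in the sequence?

LEEBEEBEBLLEEBEEBEBLBLLEBL

Rewriting each symbol of BLLEBLLEEBE: B→LE, L→EBE, L→EBE, E→BL, B→LE, L→EBE, L→EBE, E→BL, E→BL, B→LE, E→BL, which concatenates to LE EBE EBE BL LE EBE EBE BL BL LE BL.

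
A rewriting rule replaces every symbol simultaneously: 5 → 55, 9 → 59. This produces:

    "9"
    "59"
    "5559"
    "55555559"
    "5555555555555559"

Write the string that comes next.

55555555555555555555555555555559

Applying the rule to each of the 16 symbols of 5555555555555559 gives the pieces 55 55 55 55 55 55 55 55 55 55 55 55 55 55 55 59, which concatenate to the answer.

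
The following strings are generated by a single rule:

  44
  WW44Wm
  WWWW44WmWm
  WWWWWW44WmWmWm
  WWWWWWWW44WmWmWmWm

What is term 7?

WWWWWWWWWWWW44WmWmWmWmWmWm

Each term wraps the previous one in WW on the left and Wm on the right.
From WWWWWWWW44WmWmWmWm, 2 further steps: WWWWWWWW44WmWmWmWm → WWWWWWWWWW44WmWmWmWmWm → (answer).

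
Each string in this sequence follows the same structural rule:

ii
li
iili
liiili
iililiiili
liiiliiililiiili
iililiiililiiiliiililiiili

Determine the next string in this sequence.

From term 3 onward, concatenate the second-to-last term with the last: ii·li = iili, li·iili = liiili, …
Continuing: liiiliiililiiili · iililiiililiiiliiililiiili gives term 8.

liiiliiililiiiliiililiiililiiiliiililiiili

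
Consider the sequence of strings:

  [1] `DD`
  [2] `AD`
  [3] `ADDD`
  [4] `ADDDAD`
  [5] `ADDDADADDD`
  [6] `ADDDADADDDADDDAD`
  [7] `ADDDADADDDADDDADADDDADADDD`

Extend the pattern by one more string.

This is a Fibonacci-style word recurrence s(k) = s(k−1)·s(k−2): e.g. AD·DD = ADDD.
The next term joins ADDDADADDDADDDADADDDADADDD and ADDDADADDDADDDAD.

ADDDADADDDADDDADADDDADADDDADDDADADDDADDDAD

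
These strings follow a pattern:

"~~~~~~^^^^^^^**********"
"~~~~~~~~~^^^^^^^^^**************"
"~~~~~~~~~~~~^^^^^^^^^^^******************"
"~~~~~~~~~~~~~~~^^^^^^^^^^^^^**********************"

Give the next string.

Each string has the form ~^{3n} ^^{2n+3} *^{4n+2}, where the shown terms are n = 2, 3, 4, 5.
At n = 6 the blocks have lengths 18, 15, 26.

~~~~~~~~~~~~~~~~~~^^^^^^^^^^^^^^^**************************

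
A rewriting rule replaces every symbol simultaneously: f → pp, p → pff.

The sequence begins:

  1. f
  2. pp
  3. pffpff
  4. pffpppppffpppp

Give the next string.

φ(pffpppppffpppp) expands symbol-by-symbol to pff pp pp pff pff pff pff pff pp pp pff pff pff pff; joining the 14 pieces gives the next term.

pffpppppffpffpffpffpffpppppffpffpffpff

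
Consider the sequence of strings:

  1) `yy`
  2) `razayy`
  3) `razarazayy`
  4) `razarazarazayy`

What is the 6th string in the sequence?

razarazarazarazarazayy

Every step adds raza at the front: s(k+1) = raza·s(k).
From razarazarazayy, 2 further steps: razarazarazayy → razarazarazarazayy → (answer).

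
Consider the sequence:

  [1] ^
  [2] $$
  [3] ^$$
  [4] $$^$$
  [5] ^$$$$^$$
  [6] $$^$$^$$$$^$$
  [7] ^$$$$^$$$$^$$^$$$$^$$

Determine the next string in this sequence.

$$^$$^$$$$^$$^$$$$^$$$$^$$^$$$$^$$

Each term (from the third on) is the two preceding terms concatenated in order: term 3 = ^·$$ = ^$$.
The next term joins $$^$$^$$$$^$$ and ^$$$$^$$$$^$$^$$$$^$$.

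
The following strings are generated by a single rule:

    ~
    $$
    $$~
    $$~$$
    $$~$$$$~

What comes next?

Each term (from the third on) is the previous term followed by the one before it: term 3 = $$·~ = $$~.
Continuing: $$~$$$$~ · $$~$$ gives term 6.

$$~$$$$~$$~$$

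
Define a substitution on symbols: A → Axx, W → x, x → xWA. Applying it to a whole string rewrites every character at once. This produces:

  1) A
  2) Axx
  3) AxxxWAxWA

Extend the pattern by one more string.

AxxxWAxWAxWAxAxxxWAxAxx

Apply φ to AxxxWAxWA symbol by symbol: A→Axx, x→xWA, x→xWA, x→xWA, W→x, A→Axx, x→xWA, W→x, A→Axx; joined: Axx xWA xWA xWA x Axx xWA x Axx.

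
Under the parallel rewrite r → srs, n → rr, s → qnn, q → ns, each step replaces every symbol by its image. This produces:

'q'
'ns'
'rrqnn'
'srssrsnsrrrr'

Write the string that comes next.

Apply φ to srssrsnsrrrr symbol by symbol: s→qnn, r→srs, s→qnn, s→qnn, r→srs, s→qnn, n→rr, s→qnn, r→srs, r→srs, r→srs, r→srs; joined: qnn srs qnn qnn srs qnn rr qnn srs srs srs srs.

qnnsrsqnnqnnsrsqnnrrqnnsrssrssrssrs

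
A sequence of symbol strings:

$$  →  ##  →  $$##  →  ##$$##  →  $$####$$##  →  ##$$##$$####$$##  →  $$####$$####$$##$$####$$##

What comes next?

This is a Fibonacci-style word recurrence s(k) = s(k−2)·s(k−1): e.g. $$·## = $$##.
The next term joins ##$$##$$####$$## and $$####$$####$$##$$####$$##.

##$$##$$####$$##$$####$$####$$##$$####$$##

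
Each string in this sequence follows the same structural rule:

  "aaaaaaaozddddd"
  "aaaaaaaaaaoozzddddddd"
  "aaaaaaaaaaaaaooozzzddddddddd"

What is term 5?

Reading off run lengths: a runs 7, 10, 13; o runs 1, 2, 3; z runs 1, 2, 3; d runs 5, 7, 9 — each is linear in n, where the shown terms are n = 2, 3, 4.
At n = 6 the blocks have lengths 19, 5, 5, 13.

aaaaaaaaaaaaaaaaaaaooooozzzzzddddddddddddd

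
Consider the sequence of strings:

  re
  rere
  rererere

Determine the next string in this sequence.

Every step duplicates the string.
Doubling rererere:

rererererererere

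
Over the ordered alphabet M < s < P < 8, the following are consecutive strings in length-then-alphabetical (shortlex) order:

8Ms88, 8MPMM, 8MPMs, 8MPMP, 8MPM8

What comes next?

8MPsM

Treat 8MPM8 as a base-4 numeral over the given alphabet and add one, carrying through any trailing 8's.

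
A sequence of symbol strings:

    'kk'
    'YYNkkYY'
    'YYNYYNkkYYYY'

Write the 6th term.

YYNYYNYYNYYNYYNkkYYYYYYYYYY

Each term wraps the previous one in YYN on the left and YY on the right.
From YYNYYNkkYYYY, 3 further steps: YYNYYNkkYYYY → YYNYYNYYNkkYYYYYY → YYNYYNYYNYYNkkYYYYYYYY → (answer).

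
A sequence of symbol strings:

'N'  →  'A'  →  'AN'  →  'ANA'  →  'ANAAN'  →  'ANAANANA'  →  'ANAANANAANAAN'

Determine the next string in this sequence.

Each term (from the third on) is the previous term followed by the one before it: term 3 = A·N = AN.
So term 8 is ANAANANAANAAN·ANAANANA.

ANAANANAANAANANAANANA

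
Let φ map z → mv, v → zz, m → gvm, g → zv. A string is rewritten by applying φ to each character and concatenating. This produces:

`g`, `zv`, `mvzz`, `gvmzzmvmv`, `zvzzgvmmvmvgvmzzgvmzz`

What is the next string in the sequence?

mvzzmvmvzvzzgvmgvmzzgvmzzzvzzgvmmvmvzvzzgvmmvmv

φ(zvzzgvmmvmvgvmzzgvmzz) expands symbol-by-symbol to mv zz mv mv zv zz gvm gvm zz gvm zz zv zz gvm mv mv zv zz gvm mv mv; joining the 21 pieces gives the next term.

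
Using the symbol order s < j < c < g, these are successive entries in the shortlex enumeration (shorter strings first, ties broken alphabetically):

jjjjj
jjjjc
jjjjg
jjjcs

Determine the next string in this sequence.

jjjcj

The successor of jjjcs increments the rightmost position that isn't already g and resets every position after it to s.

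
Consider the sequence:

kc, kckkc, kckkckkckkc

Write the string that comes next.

Every step duplicates the string with 'k' between the halves.
So the next term is two copies of kckkckkckkc with 'k' between the halves.

kckkckkckkckkckkckkckkc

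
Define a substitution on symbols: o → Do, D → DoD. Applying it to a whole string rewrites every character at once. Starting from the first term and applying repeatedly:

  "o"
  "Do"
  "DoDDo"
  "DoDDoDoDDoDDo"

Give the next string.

Replace each of the 13 characters of DoDDoDoDDoDDo in place — DoD Do DoD DoD Do DoD Do DoD DoD Do DoD DoD Do — and concatenate.

DoDDoDoDDoDDoDoDDoDoDDoDDoDoDDoDDo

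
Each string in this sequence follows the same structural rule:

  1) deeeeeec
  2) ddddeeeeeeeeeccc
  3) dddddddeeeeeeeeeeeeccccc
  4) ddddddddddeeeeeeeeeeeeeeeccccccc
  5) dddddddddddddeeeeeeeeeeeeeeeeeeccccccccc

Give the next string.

Each string has the form d^{3n-2} e^{3n+3} c^{2n-1} (n = 1, 2, …).
For the next term, n = 6, so the run lengths are 16, 21, 11.

ddddddddddddddddeeeeeeeeeeeeeeeeeeeeeccccccccccc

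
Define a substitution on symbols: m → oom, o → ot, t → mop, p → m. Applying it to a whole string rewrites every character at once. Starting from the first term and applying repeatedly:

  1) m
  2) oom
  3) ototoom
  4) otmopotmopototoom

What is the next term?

otmopoomotmotmopoomotmotmopotmopototoom

φ(otmopotmopototoom) expands symbol-by-symbol to ot mop oom ot m ot mop oom ot m ot mop ot mop ot ot oom; joining the 17 pieces gives the next term.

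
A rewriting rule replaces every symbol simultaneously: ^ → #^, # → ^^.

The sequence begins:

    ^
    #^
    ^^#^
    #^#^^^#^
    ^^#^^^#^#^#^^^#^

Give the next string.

#^#^^^#^#^#^^^#^^^#^^^#^#^#^^^#^

Replace each of the 16 characters of ^^#^^^#^#^#^^^#^ in place — #^ #^ ^^ #^ #^ #^ ^^ #^ ^^ #^ ^^ #^ #^ #^ ^^ #^ — and concatenate.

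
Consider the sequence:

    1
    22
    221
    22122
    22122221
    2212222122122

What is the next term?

221222212212222122221

Each term (from the third on) is the previous term followed by the one before it: term 3 = 22·1 = 221.
The next term joins 2212222122122 and 22122221.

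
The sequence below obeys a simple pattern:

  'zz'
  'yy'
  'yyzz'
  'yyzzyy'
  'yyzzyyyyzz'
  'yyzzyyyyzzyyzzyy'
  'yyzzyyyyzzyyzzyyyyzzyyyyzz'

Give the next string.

yyzzyyyyzzyyzzyyyyzzyyyyzzyyzzyyyyzzyyzzyy

This is a Fibonacci-style word recurrence s(k) = s(k−1)·s(k−2): e.g. yy·zz = yyzz.
The next term joins yyzzyyyyzzyyzzyyyyzzyyyyzz and yyzzyyyyzzyyzzyy.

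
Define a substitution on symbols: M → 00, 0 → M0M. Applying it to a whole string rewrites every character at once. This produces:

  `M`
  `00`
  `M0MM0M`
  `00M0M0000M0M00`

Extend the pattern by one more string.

Rewriting the 14 symbols of 00M0M0000M0M00 one by one yields M0M M0M 00 M0M 00 M0M M0M M0M M0M 00 M0M 00 M0M M0M; concatenated:

M0MM0M00M0M00M0MM0MM0MM0M00M0M00M0MM0M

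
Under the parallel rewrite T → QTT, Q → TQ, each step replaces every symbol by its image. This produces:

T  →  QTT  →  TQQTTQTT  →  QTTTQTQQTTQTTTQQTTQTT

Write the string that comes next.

TQQTTQTTQTTTQQTTTQTQQTTQTTTQQTTQTTQTTTQTQQTTQTTTQQTTQTT

φ(QTTTQTQQTTQTTTQQTTQTT) expands symbol-by-symbol to TQ QTT QTT QTT TQ QTT TQ TQ QTT QTT TQ QTT QTT QTT TQ TQ QTT QTT TQ QTT QTT; joining the 21 pieces gives the next term.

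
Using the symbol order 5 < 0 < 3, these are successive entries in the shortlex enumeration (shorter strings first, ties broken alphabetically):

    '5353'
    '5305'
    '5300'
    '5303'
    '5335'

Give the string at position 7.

5333

Stepping forward 2 times from 5335: 5335 → 5330, then the target.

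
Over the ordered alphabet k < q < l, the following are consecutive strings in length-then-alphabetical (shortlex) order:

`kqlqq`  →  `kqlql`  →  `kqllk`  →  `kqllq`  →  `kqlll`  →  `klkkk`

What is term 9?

klkqk

Stepping forward 3 times from klkkk: klkkk → klkkq → klkkl, then the target.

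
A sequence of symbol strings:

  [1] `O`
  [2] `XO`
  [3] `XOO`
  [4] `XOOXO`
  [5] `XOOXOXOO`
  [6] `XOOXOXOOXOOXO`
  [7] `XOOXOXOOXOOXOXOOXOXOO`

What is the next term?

XOOXOXOOXOOXOXOOXOXOOXOOXOXOOXOOXO

This is a Fibonacci-style word recurrence s(k) = s(k−1)·s(k−2): e.g. XO·O = XOO.
Continuing: XOOXOXOOXOOXOXOOXOXOO · XOOXOXOOXOOXO gives term 8.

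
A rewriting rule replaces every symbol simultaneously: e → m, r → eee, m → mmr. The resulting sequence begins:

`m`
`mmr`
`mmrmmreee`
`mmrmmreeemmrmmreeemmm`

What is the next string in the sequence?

φ(mmrmmreeemmrmmreeemmm) expands symbol-by-symbol to mmr mmr eee mmr mmr eee m m m mmr mmr eee mmr mmr eee m m m mmr mmr mmr; joining the 21 pieces gives the next term.

mmrmmreeemmrmmreeemmmmmrmmreeemmrmmreeemmmmmrmmrmmr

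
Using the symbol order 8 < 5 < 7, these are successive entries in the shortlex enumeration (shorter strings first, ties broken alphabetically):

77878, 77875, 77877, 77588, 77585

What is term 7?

77558

Advancing 2 positions from 77585 through 77585 → 77587 reaches term 7.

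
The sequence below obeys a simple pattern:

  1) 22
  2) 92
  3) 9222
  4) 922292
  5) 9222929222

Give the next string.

Each term (from the third on) is the previous term followed by the one before it: term 3 = 92·22 = 9222.
Continuing: 9222929222 · 922292 gives term 6.

9222929222922292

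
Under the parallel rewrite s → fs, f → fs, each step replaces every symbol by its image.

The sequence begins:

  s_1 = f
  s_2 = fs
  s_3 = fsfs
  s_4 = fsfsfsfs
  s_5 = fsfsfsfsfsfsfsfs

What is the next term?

Rewriting the 16 symbols of fsfsfsfsfsfsfsfs one by one yields fs fs fs fs fs fs fs fs fs fs fs fs fs fs fs fs; concatenated:

fsfsfsfsfsfsfsfsfsfsfsfsfsfsfsfs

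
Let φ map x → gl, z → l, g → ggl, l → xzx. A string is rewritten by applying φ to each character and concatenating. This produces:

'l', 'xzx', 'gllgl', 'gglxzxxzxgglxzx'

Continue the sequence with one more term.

gglgglxzxgllglgllglgglgglxzxgllgl

Replace each of the 15 characters of gglxzxxzxgglxzx in place — ggl ggl xzx gl l gl gl l gl ggl ggl xzx gl l gl — and concatenate.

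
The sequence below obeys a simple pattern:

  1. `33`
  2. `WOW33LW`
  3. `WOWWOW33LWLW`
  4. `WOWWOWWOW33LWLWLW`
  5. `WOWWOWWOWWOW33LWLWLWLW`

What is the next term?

s(k+1) = WOW·s(k)·LW, so each term gains WOW as a prefix and LW as a suffix.
So the next term is WOW·WOWWOWWOWWOW33LWLWLWLW·LW.

WOWWOWWOWWOWWOW33LWLWLWLWLW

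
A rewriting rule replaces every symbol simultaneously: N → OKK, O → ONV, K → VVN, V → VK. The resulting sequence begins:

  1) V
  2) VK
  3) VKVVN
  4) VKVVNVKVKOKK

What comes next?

VKVVNVKVKOKKVKVVNVKVVNONVVVNVVN

Apply φ to VKVVNVKVKOKK symbol by symbol: V→VK, K→VVN, V→VK, V→VK, N→OKK, V→VK, K→VVN, V→VK, K→VVN, O→ONV, K→VVN, K→VVN; joined: VK VVN VK VK OKK VK VVN VK VVN ONV VVN VVN.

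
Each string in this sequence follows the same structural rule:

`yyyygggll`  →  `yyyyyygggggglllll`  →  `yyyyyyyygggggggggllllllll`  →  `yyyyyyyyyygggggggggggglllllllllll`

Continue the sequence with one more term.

Reading off run lengths: y runs 4, 6, 8, 10; g runs 3, 6, 9, 12; l runs 2, 5, 8, 11 — each is linear in n (n = 1, 2, …).
At n = 5 the blocks have lengths 12, 15, 14.

yyyyyyyyyyyygggggggggggggggllllllllllllll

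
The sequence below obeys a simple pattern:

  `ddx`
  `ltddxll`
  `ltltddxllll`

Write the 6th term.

s(k+1) = lt·s(k)·ll, so each term gains lt as a prefix and ll as a suffix.
From ltltddxllll, 3 further steps: ltltddxllll → ltltltddxllllll → ltltltltddxllllllll → (answer).

ltltltltltddxllllllllll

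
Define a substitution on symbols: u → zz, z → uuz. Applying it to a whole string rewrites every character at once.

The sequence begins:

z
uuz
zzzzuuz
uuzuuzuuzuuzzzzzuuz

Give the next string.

Replace each of the 19 characters of uuzuuzuuzuuzzzzzuuz in place — zz zz uuz zz zz uuz zz zz uuz zz zz uuz uuz uuz uuz uuz zz zz uuz — and concatenate.

zzzzuuzzzzzuuzzzzzuuzzzzzuuzuuzuuzuuzuuzzzzzuuz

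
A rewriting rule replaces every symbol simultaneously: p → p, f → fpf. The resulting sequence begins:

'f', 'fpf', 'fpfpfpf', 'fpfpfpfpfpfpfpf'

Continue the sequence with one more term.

fpfpfpfpfpfpfpfpfpfpfpfpfpfpfpf

Applying the rule to each of the 15 symbols of fpfpfpfpfpfpfpf gives the pieces fpf p fpf p fpf p fpf p fpf p fpf p fpf p fpf, which concatenate to the answer.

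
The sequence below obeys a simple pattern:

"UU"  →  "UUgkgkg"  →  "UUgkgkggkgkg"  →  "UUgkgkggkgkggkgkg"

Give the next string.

UUgkgkggkgkggkgkggkgkg

Every step adds gkgkg to the end: s(k+1) = s(k)·gkgkg.
So the next term is UUgkgkggkgkggkgkg·gkgkg.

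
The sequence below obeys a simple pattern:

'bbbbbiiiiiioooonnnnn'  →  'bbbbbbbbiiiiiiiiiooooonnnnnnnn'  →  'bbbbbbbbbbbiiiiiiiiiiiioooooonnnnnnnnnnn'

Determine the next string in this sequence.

Reading off run lengths: b runs 5, 8, 11; i runs 6, 9, 12; o runs 4, 5, 6; n runs 5, 8, 11 — each is linear in n, where the shown terms are n = 2, 3, 4.
For the next term, n = 5, so the run lengths are 14, 15, 7, 14.

bbbbbbbbbbbbbbiiiiiiiiiiiiiiiooooooonnnnnnnnnnnnnn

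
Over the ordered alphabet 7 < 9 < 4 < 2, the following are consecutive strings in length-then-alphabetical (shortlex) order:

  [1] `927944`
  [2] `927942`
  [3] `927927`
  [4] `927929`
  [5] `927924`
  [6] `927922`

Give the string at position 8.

927479

Advancing 2 positions from 927922 through 927922 → 927477 reaches term 8.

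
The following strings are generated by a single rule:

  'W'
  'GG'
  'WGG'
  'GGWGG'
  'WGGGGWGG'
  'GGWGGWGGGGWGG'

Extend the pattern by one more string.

WGGGGWGGGGWGGWGGGGWGG

This is a Fibonacci-style word recurrence s(k) = s(k−2)·s(k−1): e.g. W·GG = WGG.
Continuing: WGGGGWGG · GGWGGWGGGGWGG gives term 7.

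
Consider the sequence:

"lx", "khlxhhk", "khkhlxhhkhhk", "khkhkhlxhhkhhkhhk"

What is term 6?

khkhkhkhkhlxhhkhhkhhkhhkhhk

Every step adds kh to the front and hhk to the end of the previous string.
From khkhkhlxhhkhhkhhk, 2 further steps: khkhkhlxhhkhhkhhk → khkhkhkhlxhhkhhkhhkhhk → (answer).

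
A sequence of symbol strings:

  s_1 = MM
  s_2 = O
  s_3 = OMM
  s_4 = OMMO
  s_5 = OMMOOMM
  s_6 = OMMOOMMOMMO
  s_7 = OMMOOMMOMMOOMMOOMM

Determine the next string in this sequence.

This is a Fibonacci-style word recurrence s(k) = s(k−1)·s(k−2): e.g. O·MM = OMM.
Continuing: OMMOOMMOMMOOMMOOMM · OMMOOMMOMMO gives term 8.

OMMOOMMOMMOOMMOOMMOMMOOMMOMMO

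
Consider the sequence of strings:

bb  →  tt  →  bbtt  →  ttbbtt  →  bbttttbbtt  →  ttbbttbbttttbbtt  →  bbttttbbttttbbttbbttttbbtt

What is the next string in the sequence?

From term 3 onward, concatenate the second-to-last term with the last: bb·tt = bbtt, tt·bbtt = ttbbtt, …
So term 8 is ttbbttbbttttbbtt·bbttttbbttttbbttbbttttbbtt.

ttbbttbbttttbbttbbttttbbttttbbttbbttttbbtt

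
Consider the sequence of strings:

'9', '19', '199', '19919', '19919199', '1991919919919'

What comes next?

Each term (from the third on) is the previous term followed by the one before it: term 3 = 19·9 = 199.
Continuing: 1991919919919 · 19919199 gives term 7.

199191991991919919199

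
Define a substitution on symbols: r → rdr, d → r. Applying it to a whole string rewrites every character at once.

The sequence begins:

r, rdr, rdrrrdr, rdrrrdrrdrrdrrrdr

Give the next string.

Applying the rule to each of the 17 symbols of rdrrrdrrdrrdrrrdr gives the pieces rdr r rdr rdr rdr r rdr rdr r rdr rdr r rdr rdr rdr r rdr, which concatenate to the answer.

rdrrrdrrdrrdrrrdrrdrrrdrrdrrrdrrdrrdrrrdr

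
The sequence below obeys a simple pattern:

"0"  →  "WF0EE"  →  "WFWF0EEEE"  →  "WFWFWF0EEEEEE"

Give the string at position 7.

WFWFWFWFWFWF0EEEEEEEEEEEE

Every step adds WF to the front and EE to the end of the previous string.
From WFWFWF0EEEEEE, 3 further steps: WFWFWF0EEEEEE → WFWFWFWF0EEEEEEEE → WFWFWFWFWF0EEEEEEEEEE → (answer).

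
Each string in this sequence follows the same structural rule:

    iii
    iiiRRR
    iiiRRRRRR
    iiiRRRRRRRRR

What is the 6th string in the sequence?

Each term is the previous one with RRR appended.
From iiiRRRRRRRRR, 2 further steps: iiiRRRRRRRRR → iiiRRRRRRRRRRRR → (answer).

iiiRRRRRRRRRRRRRRR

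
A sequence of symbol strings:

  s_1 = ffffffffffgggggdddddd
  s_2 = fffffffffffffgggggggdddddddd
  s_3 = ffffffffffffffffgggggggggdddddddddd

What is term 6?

fffffffffffffffffffffffffgggggggggggggggdddddddddddddddd

Term n consists of 3n+1 f's, followed by 2n-1 g's, followed by 2n d's, where the shown terms are n = 3, 4, 5.
Setting n = 8 gives 25, 15, 16 characters in each block.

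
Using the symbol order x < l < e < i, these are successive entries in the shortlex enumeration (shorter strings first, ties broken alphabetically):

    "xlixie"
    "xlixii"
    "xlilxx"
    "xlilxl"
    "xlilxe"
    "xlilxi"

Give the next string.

xlillx

The successor of xlilxi increments the rightmost position that isn't already i and resets every position after it to x.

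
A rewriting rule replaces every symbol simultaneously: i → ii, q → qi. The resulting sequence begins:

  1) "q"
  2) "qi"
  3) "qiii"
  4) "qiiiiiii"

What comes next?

Rewriting each symbol of qiiiiiii: q→qi, i→ii, i→ii, i→ii, i→ii, i→ii, i→ii, i→ii, which concatenates to qi ii ii ii ii ii ii ii.

qiiiiiiiiiiiiiii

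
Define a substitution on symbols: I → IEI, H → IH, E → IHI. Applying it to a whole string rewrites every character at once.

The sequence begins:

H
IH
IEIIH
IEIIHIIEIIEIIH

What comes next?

Rewriting the 14 symbols of IEIIHIIEIIEIIH one by one yields IEI IHI IEI IEI IH IEI IEI IHI IEI IEI IHI IEI IEI IH; concatenated:

IEIIHIIEIIEIIHIEIIEIIHIIEIIEIIHIIEIIEIIH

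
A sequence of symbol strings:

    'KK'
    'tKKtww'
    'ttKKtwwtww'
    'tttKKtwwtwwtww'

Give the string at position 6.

Each term wraps the previous one in t on the left and tww on the right.
From tttKKtwwtwwtww, 2 further steps: tttKKtwwtwwtww → ttttKKtwwtwwtwwtww → (answer).

tttttKKtwwtwwtwwtwwtww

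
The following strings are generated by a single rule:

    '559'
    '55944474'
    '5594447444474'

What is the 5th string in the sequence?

The strings grow by a fixed suffix 44474 each time.
From 5594447444474, 2 further steps: 5594447444474 → 559444744447444474 → (answer).

55944474444744447444474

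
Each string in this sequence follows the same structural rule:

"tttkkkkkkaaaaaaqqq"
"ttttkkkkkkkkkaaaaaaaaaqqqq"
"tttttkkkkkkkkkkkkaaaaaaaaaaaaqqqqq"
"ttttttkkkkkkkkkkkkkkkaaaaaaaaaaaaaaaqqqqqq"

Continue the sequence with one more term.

Reading off run lengths: t runs 3, 4, 5, 6; k runs 6, 9, 12, 15; a runs 6, 9, 12, 15; q runs 3, 4, 5, 6 — each is linear in n, where the shown terms are n = 2, 3, 4, 5.
At n = 6 the blocks have lengths 7, 18, 18, 7.

tttttttkkkkkkkkkkkkkkkkkkaaaaaaaaaaaaaaaaaaqqqqqqq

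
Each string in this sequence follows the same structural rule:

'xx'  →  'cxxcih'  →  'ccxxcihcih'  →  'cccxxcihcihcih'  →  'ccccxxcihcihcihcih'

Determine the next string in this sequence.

cccccxxcihcihcihcihcih

Each term wraps the previous one in c on the left and cih on the right.
One more step from ccccxxcihcihcihcih gives the answer.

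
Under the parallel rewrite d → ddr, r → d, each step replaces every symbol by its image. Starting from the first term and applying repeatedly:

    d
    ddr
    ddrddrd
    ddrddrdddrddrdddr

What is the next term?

ddrddrdddrddrdddrddrddrdddrddrdddrddrddrd

φ(ddrddrdddrddrdddr) expands symbol-by-symbol to ddr ddr d ddr ddr d ddr ddr ddr d ddr ddr d ddr ddr ddr d; joining the 17 pieces gives the next term.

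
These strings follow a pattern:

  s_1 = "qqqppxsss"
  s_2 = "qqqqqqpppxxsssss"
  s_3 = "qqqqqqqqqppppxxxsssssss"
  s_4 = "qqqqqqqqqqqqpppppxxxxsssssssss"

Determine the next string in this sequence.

qqqqqqqqqqqqqqqppppppxxxxxsssssssssss

Term n consists of 3n q's, followed by n+1 p's, followed by n x's, followed by 2n+1 s's (n = 1, 2, …).
For the next term, n = 5, so the run lengths are 15, 6, 5, 11.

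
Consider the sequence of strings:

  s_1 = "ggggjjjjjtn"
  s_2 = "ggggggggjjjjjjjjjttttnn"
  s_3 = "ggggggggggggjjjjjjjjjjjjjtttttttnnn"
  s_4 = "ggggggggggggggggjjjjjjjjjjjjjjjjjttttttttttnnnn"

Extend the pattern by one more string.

The n-th term is 4n g's then 4n+1 j's then 3n-2 t's then n n's (n = 1, 2, …).
At n = 5 the blocks have lengths 20, 21, 13, 5.

ggggggggggggggggggggjjjjjjjjjjjjjjjjjjjjjtttttttttttttnnnnn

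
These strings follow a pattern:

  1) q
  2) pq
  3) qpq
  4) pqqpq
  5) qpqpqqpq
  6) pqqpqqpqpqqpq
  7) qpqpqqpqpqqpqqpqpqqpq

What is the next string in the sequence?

This is a Fibonacci-style word recurrence s(k) = s(k−2)·s(k−1): e.g. q·pq = qpq.
So term 8 is pqqpqqpqpqqpq·qpqpqqpqpqqpqqpqpqqpq.

pqqpqqpqpqqpqqpqpqqpqpqqpqqpqpqqpq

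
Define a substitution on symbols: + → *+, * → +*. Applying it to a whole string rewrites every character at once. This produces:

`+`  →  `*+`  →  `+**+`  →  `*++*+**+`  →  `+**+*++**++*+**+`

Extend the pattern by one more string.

Rewriting the 16 symbols of +**+*++**++*+**+ one by one yields *+ +* +* *+ +* *+ *+ +* +* *+ *+ +* *+ +* +* *+; concatenated:

*++*+**++**+*++*+**+*++**++*+**+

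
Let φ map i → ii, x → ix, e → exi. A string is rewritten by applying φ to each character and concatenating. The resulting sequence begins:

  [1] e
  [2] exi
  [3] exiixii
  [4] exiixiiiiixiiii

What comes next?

exiixiiiiixiiiiiiiiiiixiiiiiiii

Replace each of the 15 characters of exiixiiiiixiiii in place — exi ix ii ii ix ii ii ii ii ii ix ii ii ii ii — and concatenate.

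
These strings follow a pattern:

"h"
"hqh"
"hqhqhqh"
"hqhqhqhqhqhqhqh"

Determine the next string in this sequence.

s(k+1) = s(k)·q·s(k) — each term doubles the last with 'q' between the halves.
One more doubling of hqhqhqhqhqhqhqh gives the answer.

hqhqhqhqhqhqhqhqhqhqhqhqhqhqhqh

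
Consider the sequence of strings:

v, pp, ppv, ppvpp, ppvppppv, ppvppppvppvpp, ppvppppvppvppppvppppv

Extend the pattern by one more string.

From term 3 onward, concatenate the last term with the second-to-last: pp·v = ppv, ppv·pp = ppvpp, …
So term 8 is ppvppppvppvppppvppppv·ppvppppvppvpp.

ppvppppvppvppppvppppvppvppppvppvpp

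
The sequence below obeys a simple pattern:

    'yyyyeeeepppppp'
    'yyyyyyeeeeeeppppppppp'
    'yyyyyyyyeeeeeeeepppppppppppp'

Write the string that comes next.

Reading off run lengths: y runs 4, 6, 8; e runs 4, 6, 8; p runs 6, 9, 12 — each is linear in n, where the shown terms are n = 2, 3, 4.
For the next term, n = 5, so the run lengths are 10, 10, 15.

yyyyyyyyyyeeeeeeeeeeppppppppppppppp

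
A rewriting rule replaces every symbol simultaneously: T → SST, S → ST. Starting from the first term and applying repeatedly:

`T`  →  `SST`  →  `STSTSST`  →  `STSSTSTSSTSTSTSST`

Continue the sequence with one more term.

Applying the rule to each of the 17 symbols of STSSTSTSSTSTSTSST gives the pieces ST SST ST ST SST ST SST ST ST SST ST SST ST SST ST ST SST, which concatenate to the answer.

STSSTSTSTSSTSTSSTSTSTSSTSTSSTSTSSTSTSTSST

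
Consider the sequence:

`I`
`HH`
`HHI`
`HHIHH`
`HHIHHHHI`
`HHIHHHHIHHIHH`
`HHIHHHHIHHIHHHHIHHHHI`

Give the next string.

HHIHHHHIHHIHHHHIHHHHIHHIHHHHIHHIHH

This is a Fibonacci-style word recurrence s(k) = s(k−1)·s(k−2): e.g. HH·I = HHI.
The next term joins HHIHHHHIHHIHHHHIHHHHI and HHIHHHHIHHIHH.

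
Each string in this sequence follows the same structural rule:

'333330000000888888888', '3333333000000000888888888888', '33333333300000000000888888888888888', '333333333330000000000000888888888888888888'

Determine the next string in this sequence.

3333333333333000000000000000888888888888888888888

Each string has the form 3^{2n-1} 0^{2n+1} 8^{3n}, where the shown terms are n = 3, 4, 5, 6.
At n = 7 the blocks have lengths 13, 15, 21.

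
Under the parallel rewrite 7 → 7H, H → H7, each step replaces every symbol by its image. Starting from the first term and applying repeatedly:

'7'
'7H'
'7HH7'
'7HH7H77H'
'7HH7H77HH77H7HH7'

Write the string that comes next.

Rewriting the 16 symbols of 7HH7H77HH77H7HH7 one by one yields 7H H7 H7 7H H7 7H 7H H7 H7 7H 7H H7 7H H7 H7 7H; concatenated:

7HH7H77HH77H7HH7H77H7HH77HH7H77H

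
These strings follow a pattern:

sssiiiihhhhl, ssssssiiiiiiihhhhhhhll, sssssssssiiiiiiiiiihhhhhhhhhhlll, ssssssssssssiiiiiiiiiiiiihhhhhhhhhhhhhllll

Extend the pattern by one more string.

Reading off run lengths: s runs 3, 6, 9, 12; i runs 4, 7, 10, 13; h runs 4, 7, 10, 13; l runs 1, 2, 3, 4 — each is linear in n (n = 1, 2, …).
For the next term, n = 5, so the run lengths are 15, 16, 16, 5.

sssssssssssssssiiiiiiiiiiiiiiiihhhhhhhhhhhhhhhhlllll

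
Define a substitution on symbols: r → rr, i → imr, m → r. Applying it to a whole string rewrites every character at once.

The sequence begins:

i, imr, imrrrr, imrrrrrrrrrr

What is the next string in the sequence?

imrrrrrrrrrrrrrrrrrrrrrr

Apply φ to imrrrrrrrrrr symbol by symbol: i→imr, m→r, r→rr, r→rr, r→rr, r→rr, r→rr, r→rr, r→rr, r→rr, r→rr, r→rr; joined: imr r rr rr rr rr rr rr rr rr rr rr.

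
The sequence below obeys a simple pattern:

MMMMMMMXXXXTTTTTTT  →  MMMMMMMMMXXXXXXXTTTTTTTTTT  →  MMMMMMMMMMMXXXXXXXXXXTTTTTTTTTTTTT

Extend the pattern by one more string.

MMMMMMMMMMMMMXXXXXXXXXXXXXTTTTTTTTTTTTTTTT

The n-th term is 2n+3 M's then 3n-2 X's then 3n+1 T's, where the shown terms are n = 2, 3, 4.
For the next term, n = 5, so the run lengths are 13, 13, 16.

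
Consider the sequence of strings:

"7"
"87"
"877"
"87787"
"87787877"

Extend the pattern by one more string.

This is a Fibonacci-style word recurrence s(k) = s(k−1)·s(k−2): e.g. 87·7 = 877.
So term 6 is 87787877·87787.

8778787787787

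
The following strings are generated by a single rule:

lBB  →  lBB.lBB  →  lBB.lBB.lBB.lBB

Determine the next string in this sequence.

lBB.lBB.lBB.lBB.lBB.lBB.lBB.lBB

Each string is two copies of the previous one joined by '.'.
One more doubling of lBB.lBB.lBB.lBB gives the answer.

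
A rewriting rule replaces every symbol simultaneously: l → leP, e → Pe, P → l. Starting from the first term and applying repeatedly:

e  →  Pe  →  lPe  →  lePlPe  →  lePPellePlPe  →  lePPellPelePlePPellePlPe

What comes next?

lePPellPelePlePlPelePPellePPellPelePlePPellePlPe

Replace each of the 24 characters of lePPellPelePlePPellePlPe in place — leP Pe l l Pe leP leP l Pe leP Pe l leP Pe l l Pe leP leP Pe l leP l Pe — and concatenate.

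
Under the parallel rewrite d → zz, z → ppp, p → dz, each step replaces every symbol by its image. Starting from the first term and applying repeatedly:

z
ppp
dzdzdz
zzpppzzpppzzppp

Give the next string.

Rewriting the 15 symbols of zzpppzzpppzzppp one by one yields ppp ppp dz dz dz ppp ppp dz dz dz ppp ppp dz dz dz; concatenated:

ppppppdzdzdzppppppdzdzdzppppppdzdzdz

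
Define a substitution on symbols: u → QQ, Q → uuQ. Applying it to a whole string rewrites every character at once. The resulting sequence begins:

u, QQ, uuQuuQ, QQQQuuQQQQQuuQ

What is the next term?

uuQuuQuuQuuQQQQQuuQuuQuuQuuQuuQQQQQuuQ

φ(QQQQuuQQQQQuuQ) expands symbol-by-symbol to uuQ uuQ uuQ uuQ QQ QQ uuQ uuQ uuQ uuQ uuQ QQ QQ uuQ; joining the 14 pieces gives the next term.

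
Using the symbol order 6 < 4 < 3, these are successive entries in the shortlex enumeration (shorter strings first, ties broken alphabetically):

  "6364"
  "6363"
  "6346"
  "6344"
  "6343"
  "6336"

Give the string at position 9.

Continuing the enumeration 3 steps past 6336: 6336 → 6334 → 6333 → (answer).

4666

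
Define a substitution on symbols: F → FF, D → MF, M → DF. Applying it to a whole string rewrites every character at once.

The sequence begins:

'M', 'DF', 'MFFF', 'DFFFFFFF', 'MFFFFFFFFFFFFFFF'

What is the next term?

Replace each of the 16 characters of MFFFFFFFFFFFFFFF in place — DF FF FF FF FF FF FF FF FF FF FF FF FF FF FF FF — and concatenate.

DFFFFFFFFFFFFFFFFFFFFFFFFFFFFFFF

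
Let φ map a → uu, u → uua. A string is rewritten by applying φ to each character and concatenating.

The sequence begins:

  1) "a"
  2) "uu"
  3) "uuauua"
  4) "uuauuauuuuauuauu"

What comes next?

uuauuauuuuauuauuuuauuauuauuauuuuauuauuuuauua

Replace each of the 16 characters of uuauuauuuuauuauu in place — uua uua uu uua uua uu uua uua uua uua uu uua uua uu uua uua — and concatenate.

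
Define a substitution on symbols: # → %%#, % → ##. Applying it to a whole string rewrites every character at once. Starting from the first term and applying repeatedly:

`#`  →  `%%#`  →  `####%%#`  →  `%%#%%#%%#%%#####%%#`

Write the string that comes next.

Applying the rule to each of the 19 symbols of %%#%%#%%#%%#####%%# gives the pieces ## ## %%# ## ## %%# ## ## %%# ## ## %%# %%# %%# %%# %%# ## ## %%#, which concatenate to the answer.

####%%#####%%#####%%#####%%#%%#%%#%%#%%#####%%#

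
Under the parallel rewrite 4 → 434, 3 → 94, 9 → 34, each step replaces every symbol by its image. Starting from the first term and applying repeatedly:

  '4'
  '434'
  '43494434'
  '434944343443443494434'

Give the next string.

Applying the rule to each of the 21 symbols of 434944343443443494434 gives the pieces 434 94 434 34 434 434 94 434 94 434 434 94 434 434 94 434 34 434 434 94 434, which concatenate to the answer.

4349443434434434944349443443494434434944343443443494434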